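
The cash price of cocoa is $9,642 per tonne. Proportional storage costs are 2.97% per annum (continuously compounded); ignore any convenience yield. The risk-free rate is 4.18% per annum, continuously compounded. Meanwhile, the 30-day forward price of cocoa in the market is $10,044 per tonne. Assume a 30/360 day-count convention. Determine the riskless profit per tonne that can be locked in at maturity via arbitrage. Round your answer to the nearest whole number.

$344 per tonne

Fair forward: F* = S·e^(carry·T), with carry = (r + u) = 0.0418 + 0.0297 = 0.0715
F* = 9642 · e^(0.0715 × 30/360) = 9642 · e^0.005958 = 9642 × 1.005976 = $9699.6206
Market $10044 > fair $9699.6206: forward overpriced → cash-and-carry (buy spot, short the forward).
At maturity, profit = |F_mkt − F*| = |10044 − 9699.6206| = $344 per tonne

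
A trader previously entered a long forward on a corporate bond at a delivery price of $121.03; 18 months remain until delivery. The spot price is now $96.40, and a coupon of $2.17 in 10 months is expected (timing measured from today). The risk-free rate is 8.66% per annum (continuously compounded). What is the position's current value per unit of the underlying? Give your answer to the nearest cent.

PV(remaining coupons) I = 2.17·e^(−0.0866·10/12) = 2.0189
Current forward F = (S − I)·e^(rT) = (96.40 − 2.0189)·e^(0.0866·18/12) = 94.3811 × 1.138715 = 107.4732
Value (long) = (F − K)·e^(−rT) = (107.4732 − 121.03) × 0.878183 = -11.9054
Value = -$11.91

-$11.91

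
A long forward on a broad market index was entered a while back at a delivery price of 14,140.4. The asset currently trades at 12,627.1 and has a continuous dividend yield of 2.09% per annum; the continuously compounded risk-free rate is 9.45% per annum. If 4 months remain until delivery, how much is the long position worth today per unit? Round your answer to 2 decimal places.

-1162.48

Current fair forward for the remaining 4 months: F = S·e^((r − q)·T), (r − q) = 0.0945 − 0.0209 = 0.0736
F = 12627.1 · e^(0.0736 × 4/12) = 12627.1 × 1.02483675 = 12940.7161
Value of long forward = (F − K)·e^(−rT) = (12940.7161 − 14140.4) · e^(−0.0945·4/12)
= -1199.6839 × 0.96899096 = -1162.48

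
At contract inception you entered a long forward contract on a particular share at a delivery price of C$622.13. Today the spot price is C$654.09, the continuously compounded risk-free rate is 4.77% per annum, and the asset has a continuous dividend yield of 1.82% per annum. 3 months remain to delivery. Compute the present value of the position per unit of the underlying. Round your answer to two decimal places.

Current fair forward for the remaining 3 months: F = S·e^((r − q)·T), (r − q) = 0.0477 − 0.0182 = 0.0295
F = 654.09 · e^(0.0295 × 3/12) = 654.09 × 1.007402 = 658.9316
Value of long forward = (F − K)·e^(−rT) = (658.9316 − 622.13) · e^(−0.0477·3/12)
= 36.8016 × 0.988146 = 36.37

C$36.37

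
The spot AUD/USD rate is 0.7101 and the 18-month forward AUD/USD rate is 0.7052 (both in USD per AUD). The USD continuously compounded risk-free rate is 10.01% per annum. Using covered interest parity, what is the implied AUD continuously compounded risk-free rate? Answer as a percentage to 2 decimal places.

F = S·e^((r_USD − r_AUD)T) ⇒ r_AUD = r_USD − ln(F/S)/T
ln(0.7052/0.7101) = -0.006924; /(18/12) = -0.004616
r_AUD = 0.1001 + 0.004616 = 0.104716
r_AUD = 10.47%

10.47%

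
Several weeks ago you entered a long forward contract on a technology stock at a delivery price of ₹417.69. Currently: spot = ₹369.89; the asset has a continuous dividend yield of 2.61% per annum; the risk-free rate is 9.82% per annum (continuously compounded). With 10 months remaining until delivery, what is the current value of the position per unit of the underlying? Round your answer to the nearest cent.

Current fair forward for the remaining 10 months: F = S·e^((r − q)·T), (r − q) = 0.0982 − 0.0261 = 0.0721
F = 369.89 · e^(0.0721 × 10/12) = 369.89 × 1.061925 = 392.7954
Value of long forward = (F − K)·e^(−rT) = (392.7954 − 417.69) · e^(−0.0982·10/12)
= -24.8946 × 0.921426 = -22.94

-₹22.94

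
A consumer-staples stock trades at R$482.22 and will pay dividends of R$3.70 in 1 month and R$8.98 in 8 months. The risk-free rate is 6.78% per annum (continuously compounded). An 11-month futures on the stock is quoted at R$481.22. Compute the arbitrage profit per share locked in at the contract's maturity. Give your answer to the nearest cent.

PV(dividends) I = 3.70·e^(−0.0678·1/12) + 8.98·e^(−0.0678·8/12) = 12.2623
Fair futures F* = (S − I)·e^(rT) = (482.22 − 12.2623)·e^0.062150 = 469.9577 × 1.064122 = 500.0923
Market R$481.22 < fair 500.0923: forward underpriced → reverse cash-and-carry (short the stock, invest proceeds at r, pay the dividends, go long the forward).
Profit at T = |F_mkt − F*| = |481.22 − 500.0923| = R$18.87 per share

R$18.87 per share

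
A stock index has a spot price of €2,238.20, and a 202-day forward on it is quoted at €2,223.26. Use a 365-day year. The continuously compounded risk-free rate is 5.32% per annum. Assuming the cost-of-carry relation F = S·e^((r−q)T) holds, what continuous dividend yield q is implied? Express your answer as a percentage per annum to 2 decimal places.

6.53%

From F = S·e^((r−q)T): (r − q) = ln(F/S)/T
ln(2223.26/2238.20) = ln(0.993325) = -0.006697
(r − q) = -0.006697 / (202/365) = -0.012101
q = r − ln(F/S)/T = 0.0532 + 0.012101 = 0.065301
q = 6.53%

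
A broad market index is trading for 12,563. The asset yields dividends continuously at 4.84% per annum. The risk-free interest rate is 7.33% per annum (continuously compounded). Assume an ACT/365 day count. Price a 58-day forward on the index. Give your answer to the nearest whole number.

12,613

F = S·e^((r − q)T) = 12563 · e^((0.0733 − 0.0484) × 58/365)
= 12563 · e^0.003957 = 12563 × 1.003965
F = 12,613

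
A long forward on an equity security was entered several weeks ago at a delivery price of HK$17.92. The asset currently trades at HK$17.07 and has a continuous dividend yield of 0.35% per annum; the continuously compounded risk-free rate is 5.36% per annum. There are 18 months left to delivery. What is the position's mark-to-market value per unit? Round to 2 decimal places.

HK$0.44

Current fair forward for the remaining 18 months: F = S·e^((r − q)·T), (r − q) = 0.0536 − 0.0035 = 0.0501
F = 17.07 · e^(0.0501 × 18/12) = 17.07 × 1.078046 = 18.4022
Value of long forward = (F − K)·e^(−rT) = (18.4022 − 17.92) · e^(−0.0536·18/12)
= 0.4822 × 0.922747 = 0.44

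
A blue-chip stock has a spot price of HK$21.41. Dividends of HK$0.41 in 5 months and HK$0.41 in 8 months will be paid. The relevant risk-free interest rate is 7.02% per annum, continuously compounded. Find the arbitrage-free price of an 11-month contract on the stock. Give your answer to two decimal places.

PV(dividends) I = 0.41·e^(−0.0702·5/12) + 0.41·e^(−0.0702·8/12)
I = 0.3982 + 0.3913 = 0.7895
F = (S − I)·e^(rT) = (21.41 − 0.7895) · e^(0.0702·11/12)
= 20.6205 · e^0.064350 = 20.6205 × 1.066466 = HK$21.99

HK$21.99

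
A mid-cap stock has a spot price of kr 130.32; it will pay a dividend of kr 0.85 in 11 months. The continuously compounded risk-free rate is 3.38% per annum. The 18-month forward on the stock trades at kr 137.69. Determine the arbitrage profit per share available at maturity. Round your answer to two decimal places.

PV(dividends) I = 0.85·e^(−0.0338·11/12) = 0.8241
Fair forward F* = (S − I)·e^(rT) = (130.32 − 0.8241)·e^0.050700 = 129.4959 × 1.052007 = 136.2306
Market kr 137.69 > fair 136.2306: forward overpriced → cash-and-carry (borrow at r, buy the stock and collect the dividends, short the forward).
Profit at T = |F_mkt − F*| = |137.69 − 136.2306| = kr 1.46 per share

kr 1.46 per share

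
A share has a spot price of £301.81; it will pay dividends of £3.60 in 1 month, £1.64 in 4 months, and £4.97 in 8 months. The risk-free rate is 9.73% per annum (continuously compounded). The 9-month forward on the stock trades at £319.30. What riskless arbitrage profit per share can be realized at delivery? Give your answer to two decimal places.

£5.20 per share

PV(dividends) I = 3.60·e^(−0.0973·1/12) + 1.64·e^(−0.0973·4/12) + 4.97·e^(−0.0973·8/12) = 9.8164
Fair forward F* = (S − I)·e^(rT) = (301.81 − 9.8164)·e^0.072975 = 291.9936 × 1.075704 = 314.0987
Market £319.30 > fair 314.0987: forward overpriced → cash-and-carry (borrow at r, buy the stock and collect the dividends, short the forward).
Profit at T = |F_mkt − F*| = |319.30 − 314.0987| = £5.20 per share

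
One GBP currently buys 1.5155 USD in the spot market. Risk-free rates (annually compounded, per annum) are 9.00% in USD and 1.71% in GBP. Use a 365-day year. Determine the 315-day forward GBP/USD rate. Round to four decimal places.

By covered interest parity, F = S · (1+r_USD)^T / (1+r_GBP)^T
= 1.5155 × 1.077208 / 1.014740 = 1.5155 × 1.061561
F = 1.6088 USD per GBP

1.6088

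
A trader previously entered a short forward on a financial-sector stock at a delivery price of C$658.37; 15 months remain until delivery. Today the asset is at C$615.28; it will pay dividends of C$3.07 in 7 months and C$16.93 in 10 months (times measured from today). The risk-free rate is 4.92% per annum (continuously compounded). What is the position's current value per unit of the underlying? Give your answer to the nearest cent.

C$23.05

PV(remaining dividends) I = 3.07·e^(−0.0492·7/12) + 16.93·e^(−0.0492·10/12) = 19.2331
Current forward F = (S − I)·e^(rT) = (615.28 − 19.2331)·e^(0.0492·15/12) = 596.0469 × 1.063430 = 633.8542
Value (long) = (F − K)·e^(−rT) = (633.8542 − 658.37) × 0.940353 = -23.0535
Short position value = −(long value) = C$23.05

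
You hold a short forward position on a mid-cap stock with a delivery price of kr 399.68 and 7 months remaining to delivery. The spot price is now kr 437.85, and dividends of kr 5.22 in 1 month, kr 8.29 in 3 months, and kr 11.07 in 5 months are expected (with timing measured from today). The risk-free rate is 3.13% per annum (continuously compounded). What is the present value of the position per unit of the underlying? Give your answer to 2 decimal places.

-kr 21.04

PV(remaining dividends) I = 5.22·e^(−0.0313·1/12) + 8.29·e^(−0.0313·3/12) + 11.07·e^(−0.0313·5/12) = 24.3584
Current forward F = (S − I)·e^(rT) = (437.85 − 24.3584)·e^(0.0313·7/12) = 413.4916 × 1.018426 = 421.1106
Value (long) = (F − K)·e^(−rT) = (421.1106 − 399.68) × 0.981907 = 21.0429
Short position value = −(long value) = -kr 21.04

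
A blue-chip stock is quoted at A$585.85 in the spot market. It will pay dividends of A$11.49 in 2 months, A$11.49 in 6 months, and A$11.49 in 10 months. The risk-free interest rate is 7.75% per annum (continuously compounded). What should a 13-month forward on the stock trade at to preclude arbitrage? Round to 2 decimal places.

PV(dividends) I = 11.49·e^(−0.0775·2/12) + 11.49·e^(−0.0775·6/12) + 11.49·e^(−0.0775·10/12)
I = 11.3425 + 11.0533 + 10.7714 = 33.1672
F = (S − I)·e^(rT) = (585.85 − 33.1672) · e^(0.0775·13/12)
= 552.6828 · e^0.083958 = 552.6828 × 1.087583 = A$601.09

A$601.09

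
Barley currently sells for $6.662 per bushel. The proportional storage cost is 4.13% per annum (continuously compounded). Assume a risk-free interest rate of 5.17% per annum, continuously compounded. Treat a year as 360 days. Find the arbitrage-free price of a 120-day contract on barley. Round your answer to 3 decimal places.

Net carry = r + u − y = 0.0517 + 0.0413 − 0.0000 = 0.0930
F = S·e^((r+u−y)T) = 6.662 · e^(0.0930 × 120/360) = 6.662 · e^0.031000
= 6.662 × 1.031486 = $6.872 per bushel

$6.872 per bushel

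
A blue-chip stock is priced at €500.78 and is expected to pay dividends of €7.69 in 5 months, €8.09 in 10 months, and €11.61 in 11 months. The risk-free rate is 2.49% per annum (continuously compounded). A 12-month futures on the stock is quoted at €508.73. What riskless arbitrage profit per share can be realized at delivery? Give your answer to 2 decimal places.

€22.88 per share

PV(dividends) I = 7.69·e^(−0.0249·5/12) + 8.09·e^(−0.0249·10/12) + 11.61·e^(−0.0249·11/12) = 26.8825
Fair futures F* = (S − I)·e^(rT) = (500.78 − 26.8825)·e^0.024900 = 473.8975 × 1.025213 = 485.8459
Market €508.73 > fair 485.8459: forward overpriced → cash-and-carry (borrow at r, buy the stock and collect the dividends, short the forward).
Profit at T = |F_mkt − F*| = |508.73 − 485.8459| = €22.88 per share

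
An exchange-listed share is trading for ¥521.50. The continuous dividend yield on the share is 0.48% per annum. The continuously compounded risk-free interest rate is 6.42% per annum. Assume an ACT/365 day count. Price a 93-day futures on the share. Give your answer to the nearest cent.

F = S·e^((r − q)T) = 521.50 · e^((0.0642 − 0.0048) × 93/365)
= 521.50 · e^0.015135 = 521.50 × 1.015250
F = ¥529.45

¥529.45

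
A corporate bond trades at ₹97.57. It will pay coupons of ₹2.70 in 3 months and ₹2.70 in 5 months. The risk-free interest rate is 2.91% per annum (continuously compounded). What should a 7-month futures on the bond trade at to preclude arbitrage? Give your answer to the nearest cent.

PV(coupons) I = 2.70·e^(−0.0291·3/12) + 2.70·e^(−0.0291·5/12)
I = 2.6804 + 2.6675 = 5.3479
F = (S − I)·e^(rT) = (97.57 − 5.3479) · e^(0.0291·7/12)
= 92.2221 · e^0.016975 = 92.2221 × 1.017120 = ₹93.80

₹93.80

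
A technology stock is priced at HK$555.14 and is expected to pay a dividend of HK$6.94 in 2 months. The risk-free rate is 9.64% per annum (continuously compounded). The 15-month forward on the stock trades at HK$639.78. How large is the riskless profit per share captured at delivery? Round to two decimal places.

PV(dividends) I = 6.94·e^(−0.0964·2/12) = 6.8294
Fair forward F* = (S − I)·e^(rT) = (555.14 − 6.8294)·e^0.120500 = 548.3106 × 1.128061 = 618.5278
Market HK$639.78 > fair 618.5278: forward overpriced → cash-and-carry (borrow at r, buy the stock and collect the dividends, short the forward).
Profit at T = |F_mkt − F*| = |639.78 − 618.5278| = HK$21.25 per share

HK$21.25 per share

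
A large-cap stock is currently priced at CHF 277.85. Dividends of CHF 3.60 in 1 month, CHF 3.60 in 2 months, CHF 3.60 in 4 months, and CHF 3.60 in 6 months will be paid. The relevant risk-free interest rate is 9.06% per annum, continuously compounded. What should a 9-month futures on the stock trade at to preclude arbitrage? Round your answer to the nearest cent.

CHF 282.35

PV(dividends) I = 3.60·e^(−0.0906·1/12) + 3.60·e^(−0.0906·2/12) + 3.60·e^(−0.0906·4/12) + 3.60·e^(−0.0906·6/12)
I = 3.5729 + 3.5460 + 3.4929 + 3.4406 = 14.0524
F = (S − I)·e^(rT) = (277.85 − 14.0524) · e^(0.0906·9/12)
= 263.7976 · e^0.067950 = 263.7976 × 1.070312 = CHF 282.35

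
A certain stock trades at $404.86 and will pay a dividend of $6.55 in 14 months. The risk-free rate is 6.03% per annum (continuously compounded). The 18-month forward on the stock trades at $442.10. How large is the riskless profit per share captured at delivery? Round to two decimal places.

$5.60 per share

PV(dividends) I = 6.55·e^(−0.0603·14/12) = 6.1050
Fair forward F* = (S − I)·e^(rT) = (404.86 − 6.1050)·e^0.090450 = 398.7550 × 1.094667 = 436.5039
Market $442.10 > fair 436.5039: forward overpriced → cash-and-carry (borrow at r, buy the stock and collect the dividends, short the forward).
Profit at T = |F_mkt − F*| = |442.10 − 436.5039| = $5.60 per share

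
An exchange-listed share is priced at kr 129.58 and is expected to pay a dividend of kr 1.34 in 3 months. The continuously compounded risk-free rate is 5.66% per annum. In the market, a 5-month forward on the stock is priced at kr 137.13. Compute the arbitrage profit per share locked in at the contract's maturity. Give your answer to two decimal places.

PV(dividends) I = 1.34·e^(−0.0566·3/12) = 1.3212
Fair forward F* = (S − I)·e^(rT) = (129.58 − 1.3212)·e^0.023583 = 128.2588 × 1.023863 = 131.3194
Market kr 137.13 > fair 131.3194: forward overpriced → cash-and-carry (borrow at r, buy the stock and collect the dividends, short the forward).
Profit at T = |F_mkt − F*| = |137.13 − 131.3194| = kr 5.81 per share

kr 5.81 per share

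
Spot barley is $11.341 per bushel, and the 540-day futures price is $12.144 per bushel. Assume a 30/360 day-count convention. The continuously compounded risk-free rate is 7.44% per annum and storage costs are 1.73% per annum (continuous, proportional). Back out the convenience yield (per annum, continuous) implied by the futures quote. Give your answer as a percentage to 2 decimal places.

F = S·e^((r+u−y)T) ⇒ (r+u−y) = ln(F/S)/T
ln(12.144/11.341) = 0.068411; /T ⇒ 0.045607
y = r + u − ln(F/S)/T = 0.0744 + 0.0173 − 0.045607 = 0.046093
y = 4.61%

4.61%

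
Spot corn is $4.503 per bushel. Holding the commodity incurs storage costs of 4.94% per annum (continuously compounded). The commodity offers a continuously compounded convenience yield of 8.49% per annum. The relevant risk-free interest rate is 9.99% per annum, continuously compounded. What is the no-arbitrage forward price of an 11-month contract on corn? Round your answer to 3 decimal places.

$4.777 per bushel

Net carry = r + u − y = 0.0999 + 0.0494 − 0.0849 = 0.0644
F = S·e^((r+u−y)T) = 4.503 · e^(0.0644 × 11/12) = 4.503 · e^0.059033
= 4.503 × 1.060810 = $4.777 per bushel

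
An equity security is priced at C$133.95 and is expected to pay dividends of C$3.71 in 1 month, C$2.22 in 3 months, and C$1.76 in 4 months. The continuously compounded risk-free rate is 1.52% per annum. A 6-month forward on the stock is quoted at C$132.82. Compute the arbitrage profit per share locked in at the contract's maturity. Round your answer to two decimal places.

PV(dividends) I = 3.71·e^(−0.0152·1/12) + 2.22·e^(−0.0152·3/12) + 1.76·e^(−0.0152·4/12) = 7.6680
Fair forward F* = (S − I)·e^(rT) = (133.95 − 7.6680)·e^0.007600 = 126.2820 × 1.007629 = 127.2454
Market C$132.82 > fair 127.2454: forward overpriced → cash-and-carry (borrow at r, buy the stock and collect the dividends, short the forward).
Profit at T = |F_mkt − F*| = |132.82 − 127.2454| = C$5.57 per share

C$5.57 per share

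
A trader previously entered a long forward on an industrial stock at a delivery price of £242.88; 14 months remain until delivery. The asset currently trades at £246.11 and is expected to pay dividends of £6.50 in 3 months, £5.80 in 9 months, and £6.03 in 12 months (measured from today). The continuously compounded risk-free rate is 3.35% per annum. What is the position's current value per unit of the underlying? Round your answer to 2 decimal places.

-£5.39

PV(remaining dividends) I = 6.50·e^(−0.0335·3/12) + 5.80·e^(−0.0335·9/12) + 6.03·e^(−0.0335·12/12) = 17.9332
Current forward F = (S − I)·e^(rT) = (246.11 − 17.9332)·e^(0.0335·14/12) = 228.1768 × 1.039857 = 237.2712
Value (long) = (F − K)·e^(−rT) = (237.2712 − 242.88) × 0.961671 = -5.3938
Value = -£5.39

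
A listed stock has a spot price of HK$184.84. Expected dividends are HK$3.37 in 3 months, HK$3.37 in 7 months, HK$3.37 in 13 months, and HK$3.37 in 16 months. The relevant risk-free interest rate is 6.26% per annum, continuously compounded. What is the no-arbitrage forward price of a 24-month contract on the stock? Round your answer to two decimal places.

HK$194.97

PV(dividends) I = 3.37·e^(−0.0626·3/12) + 3.37·e^(−0.0626·7/12) + 3.37·e^(−0.0626·13/12) + 3.37·e^(−0.0626·16/12)
I = 3.3177 + 3.2492 + 3.1490 + 3.1001 = 12.8160
F = (S − I)·e^(rT) = (184.84 − 12.8160) · e^(0.0626·24/12)
= 172.0240 · e^0.125200 = 172.0240 × 1.133375 = HK$194.97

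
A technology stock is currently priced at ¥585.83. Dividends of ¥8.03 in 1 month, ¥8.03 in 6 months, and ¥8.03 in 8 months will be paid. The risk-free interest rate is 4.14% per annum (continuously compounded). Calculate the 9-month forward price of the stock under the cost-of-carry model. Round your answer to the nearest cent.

PV(dividends) I = 8.03·e^(−0.0414·1/12) + 8.03·e^(−0.0414·6/12) + 8.03·e^(−0.0414·8/12)
I = 8.0023 + 7.8655 + 7.8114 = 23.6792
F = (S − I)·e^(rT) = (585.83 − 23.6792) · e^(0.0414·9/12)
= 562.1508 · e^0.031050 = 562.1508 × 1.031537 = ¥579.88

¥579.88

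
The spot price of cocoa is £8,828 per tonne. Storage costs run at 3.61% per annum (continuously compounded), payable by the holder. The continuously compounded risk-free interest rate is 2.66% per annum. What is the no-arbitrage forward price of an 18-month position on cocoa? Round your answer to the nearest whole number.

Net carry = r + u − y = 0.0266 + 0.0361 − 0.0000 = 0.0627
F = S·e^((r+u−y)T) = 8828 · e^(0.0627 × 18/12) = 8828 · e^0.094050
= 8828 × 1.098615 = £9,699 per tonne

£9,699 per tonne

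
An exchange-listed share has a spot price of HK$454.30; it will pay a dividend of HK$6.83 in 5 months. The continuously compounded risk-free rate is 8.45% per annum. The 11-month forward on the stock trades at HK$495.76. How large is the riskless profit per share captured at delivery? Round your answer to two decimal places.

HK$12.00 per share

PV(dividends) I = 6.83·e^(−0.0845·5/12) = 6.5937
Fair forward F* = (S − I)·e^(rT) = (454.30 − 6.5937)·e^0.077458 = 447.7063 × 1.080537 = 483.7632
Market HK$495.76 > fair 483.7632: forward overpriced → cash-and-carry (borrow at r, buy the stock and collect the dividends, short the forward).
Profit at T = |F_mkt − F*| = |495.76 − 483.7632| = HK$12.00 per share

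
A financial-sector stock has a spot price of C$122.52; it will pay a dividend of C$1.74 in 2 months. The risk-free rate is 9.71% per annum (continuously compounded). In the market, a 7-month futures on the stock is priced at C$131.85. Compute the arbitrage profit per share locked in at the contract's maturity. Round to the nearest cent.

PV(dividends) I = 1.74·e^(−0.0971·2/12) = 1.7121
Fair futures F* = (S − I)·e^(rT) = (122.52 − 1.7121)·e^0.056642 = 120.8079 × 1.058277 = 127.8482
Market C$131.85 > fair 127.8482: forward overpriced → cash-and-carry (borrow at r, buy the stock and collect the dividends, short the forward).
Profit at T = |F_mkt − F*| = |131.85 − 127.8482| = C$4.00 per share

C$4.00 per share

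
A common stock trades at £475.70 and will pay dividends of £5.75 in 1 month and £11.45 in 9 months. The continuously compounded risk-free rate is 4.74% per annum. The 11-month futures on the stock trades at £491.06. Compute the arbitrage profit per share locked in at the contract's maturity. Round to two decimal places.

£11.76 per share

PV(dividends) I = 5.75·e^(−0.0474·1/12) + 11.45·e^(−0.0474·9/12) = 16.7774
Fair futures F* = (S − I)·e^(rT) = (475.70 − 16.7774)·e^0.043450 = 458.9226 × 1.044408 = 479.3024
Market £491.06 > fair 479.3024: forward overpriced → cash-and-carry (borrow at r, buy the stock and collect the dividends, short the forward).
Profit at T = |F_mkt − F*| = |491.06 − 479.3024| = £11.76 per share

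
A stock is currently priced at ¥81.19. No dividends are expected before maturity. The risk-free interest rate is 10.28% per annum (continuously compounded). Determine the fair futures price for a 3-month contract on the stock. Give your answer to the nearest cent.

¥83.30

F = S·e^(rT) = 81.19 · e^(0.1028 × 3/12)
= 81.19 · e^0.025700 = 81.19 × 1.026033
F = ¥83.30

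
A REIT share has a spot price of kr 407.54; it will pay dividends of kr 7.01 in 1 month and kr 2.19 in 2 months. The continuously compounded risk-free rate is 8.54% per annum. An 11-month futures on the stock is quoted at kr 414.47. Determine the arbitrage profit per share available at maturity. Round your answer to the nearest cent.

PV(dividends) I = 7.01·e^(−0.0854·1/12) + 2.19·e^(−0.0854·2/12) = 9.1193
Fair futures F* = (S − I)·e^(rT) = (407.54 − 9.1193)·e^0.078283 = 398.4207 × 1.081429 = 430.8637
Market kr 414.47 < fair 430.8637: forward underpriced → reverse cash-and-carry (short the stock, invest proceeds at r, pay the dividends, go long the forward).
Profit at T = |F_mkt − F*| = |414.47 − 430.8637| = kr 16.39 per share

kr 16.39 per share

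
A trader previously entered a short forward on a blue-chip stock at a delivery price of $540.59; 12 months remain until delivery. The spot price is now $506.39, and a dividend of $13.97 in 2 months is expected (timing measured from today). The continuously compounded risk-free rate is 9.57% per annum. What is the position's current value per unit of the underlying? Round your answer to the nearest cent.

PV(remaining dividends) I = 13.97·e^(−0.0957·2/12) = 13.7489
Current forward F = (S − I)·e^(rT) = (506.39 − 13.7489)·e^(0.0957·12/12) = 492.6411 × 1.100429 = 542.1166
Value (long) = (F − K)·e^(−rT) = (542.1166 − 540.59) × 0.908737 = 1.3873
Short position value = −(long value) = -$1.39

-$1.39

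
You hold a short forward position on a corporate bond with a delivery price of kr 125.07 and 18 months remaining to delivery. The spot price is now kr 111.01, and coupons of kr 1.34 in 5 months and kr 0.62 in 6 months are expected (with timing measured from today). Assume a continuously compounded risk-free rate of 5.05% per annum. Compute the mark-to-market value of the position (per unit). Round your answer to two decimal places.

PV(remaining coupons) I = 1.34·e^(−0.0505·5/12) + 0.62·e^(−0.0505·6/12) = 1.9166
Current forward F = (S − I)·e^(rT) = (111.01 − 1.9166)·e^(0.0505·18/12) = 109.0934 × 1.078693 = 117.6783
Value (long) = (F − K)·e^(−rT) = (117.6783 − 125.07) × 0.927048 = -6.8525
Short position value = −(long value) = kr 6.85

kr 6.85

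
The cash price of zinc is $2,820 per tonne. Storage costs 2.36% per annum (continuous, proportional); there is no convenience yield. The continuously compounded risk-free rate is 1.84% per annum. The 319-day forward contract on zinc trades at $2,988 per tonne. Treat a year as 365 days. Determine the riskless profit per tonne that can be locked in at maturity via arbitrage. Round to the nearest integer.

Fair forward: F* = S·e^(carry·T), with carry = (r + u) = 0.0184 + 0.0236 = 0.0420
F* = 2820 · e^(0.0420 × 319/365) = 2820 · e^0.036707 = 2820 × 1.037389 = $2925.4370
Market $2988 > fair $2925.4370: forward overpriced → cash-and-carry (buy spot, short the forward).
At maturity, profit = |F_mkt − F*| = |2988 − 2925.4370| = $63 per tonne

$63 per tonne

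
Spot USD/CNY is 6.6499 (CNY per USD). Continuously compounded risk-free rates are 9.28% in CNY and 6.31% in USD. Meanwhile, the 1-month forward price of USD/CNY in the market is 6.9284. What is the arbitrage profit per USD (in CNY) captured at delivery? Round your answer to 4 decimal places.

Fair forward: F* = S·e^(carry·T), with carry = (r_CNY − r_USD) = 0.0928 − 0.0631 = 0.0297
F* = 6.6499 · e^(0.0297 × 1/12) = 6.6499 · e^0.002475 = 6.6499 × 1.002478 = 6.6664
Market 6.9284 > fair 6.6664: forward overpriced → cash-and-carry (buy spot, short the forward).
At maturity, profit = |F_mkt − F*| = |6.9284 − 6.6664| = 0.2620 per USD (in CNY)

0.2620 per USD (in CNY)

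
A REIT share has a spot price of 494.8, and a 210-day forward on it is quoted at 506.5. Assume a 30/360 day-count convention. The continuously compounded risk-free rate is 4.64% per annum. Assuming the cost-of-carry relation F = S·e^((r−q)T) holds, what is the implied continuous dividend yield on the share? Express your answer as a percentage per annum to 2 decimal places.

From F = S·e^((r−q)T): (r − q) = ln(F/S)/T
ln(506.5/494.8) = ln(1.023646) = 0.023371
(r − q) = 0.023371 / (210/360) = 0.040065
q = r − ln(F/S)/T = 0.0464 − 0.040065 = 0.006335
q = 0.63%

0.63%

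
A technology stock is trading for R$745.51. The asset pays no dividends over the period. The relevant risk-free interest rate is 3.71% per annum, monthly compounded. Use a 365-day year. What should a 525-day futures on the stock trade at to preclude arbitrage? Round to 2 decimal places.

F = S · (1+r/12)^(12T)
= 745.51 × 1.054726
F = R$786.31

R$786.31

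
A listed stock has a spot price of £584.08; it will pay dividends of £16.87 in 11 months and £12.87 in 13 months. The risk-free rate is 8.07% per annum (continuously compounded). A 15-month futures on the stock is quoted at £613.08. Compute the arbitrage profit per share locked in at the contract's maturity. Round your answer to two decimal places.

PV(dividends) I = 16.87·e^(−0.0807·11/12) + 12.87·e^(−0.0807·13/12) = 27.4597
Fair futures F* = (S − I)·e^(rT) = (584.08 − 27.4597)·e^0.100875 = 556.6203 × 1.106138 = 615.6989
Market £613.08 < fair 615.6989: forward underpriced → reverse cash-and-carry (short the stock, invest proceeds at r, pay the dividends, go long the forward).
Profit at T = |F_mkt − F*| = |613.08 − 615.6989| = £2.62 per share

£2.62 per share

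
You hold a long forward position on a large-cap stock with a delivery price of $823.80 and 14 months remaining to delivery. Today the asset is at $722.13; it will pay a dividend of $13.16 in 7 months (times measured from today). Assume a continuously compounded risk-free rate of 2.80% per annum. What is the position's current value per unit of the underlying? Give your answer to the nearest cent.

PV(remaining dividends) I = 13.16·e^(−0.0280·7/12) = 12.9468
Current forward F = (S − I)·e^(rT) = (722.13 − 12.9468)·e^(0.0280·14/12) = 709.1832 × 1.033206 = 732.7323
Value (long) = (F − K)·e^(−rT) = (732.7323 − 823.80) × 0.967861 = -88.1409
Value = -$88.14

-$88.14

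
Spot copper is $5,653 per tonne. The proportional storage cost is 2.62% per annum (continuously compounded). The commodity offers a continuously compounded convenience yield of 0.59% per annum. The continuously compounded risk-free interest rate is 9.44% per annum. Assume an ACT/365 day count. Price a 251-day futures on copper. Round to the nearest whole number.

$6,117 per tonne

Net carry = r + u − y = 0.0944 + 0.0262 − 0.0059 = 0.1147
F = S·e^((r+u−y)T) = 5653 · e^(0.1147 × 251/365) = 5653 · e^0.078876
= 5653 × 1.082070 = $6,117 per tonne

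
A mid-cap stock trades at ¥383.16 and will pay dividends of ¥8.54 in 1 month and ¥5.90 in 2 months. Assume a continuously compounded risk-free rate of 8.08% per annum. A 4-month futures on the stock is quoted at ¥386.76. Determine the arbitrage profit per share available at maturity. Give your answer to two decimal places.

PV(dividends) I = 8.54·e^(−0.0808·1/12) + 5.90·e^(−0.0808·2/12) = 14.3038
Fair futures F* = (S − I)·e^(rT) = (383.16 − 14.3038)·e^0.026933 = 368.8562 × 1.027299 = 378.9256
Market ¥386.76 > fair 378.9256: forward overpriced → cash-and-carry (borrow at r, buy the stock and collect the dividends, short the forward).
Profit at T = |F_mkt − F*| = |386.76 − 378.9256| = ¥7.83 per share

¥7.83 per share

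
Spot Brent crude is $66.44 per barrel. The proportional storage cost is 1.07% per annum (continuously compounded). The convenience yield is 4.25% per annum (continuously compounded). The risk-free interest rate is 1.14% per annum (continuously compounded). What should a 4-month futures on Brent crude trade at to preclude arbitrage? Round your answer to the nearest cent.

Net carry = r + u − y = 0.0114 + 0.0107 − 0.0425 = -0.0204
F = S·e^((r+u−y)T) = 66.44 · e^(-0.0204 × 4/12) = 66.44 · e^-0.006800
= 66.44 × 0.993223 = $65.99 per barrel

$65.99 per barrel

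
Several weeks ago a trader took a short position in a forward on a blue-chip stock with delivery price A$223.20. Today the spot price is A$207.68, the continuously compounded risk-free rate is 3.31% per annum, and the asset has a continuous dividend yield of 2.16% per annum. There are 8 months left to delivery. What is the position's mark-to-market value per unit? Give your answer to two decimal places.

Current fair forward for the remaining 8 months: F = S·e^((r − q)·T), (r − q) = 0.0331 − 0.0216 = 0.0115
F = 207.68 · e^(0.0115 × 8/12) = 207.68 × 1.007696 = 209.2783
Value of long forward = (F − K)·e^(−rT) = (209.2783 − 223.20) · e^(−0.0331·8/12)
= -13.9217 × 0.978175 = -13.62
Short position value = −(long value) = A$13.62

A$13.62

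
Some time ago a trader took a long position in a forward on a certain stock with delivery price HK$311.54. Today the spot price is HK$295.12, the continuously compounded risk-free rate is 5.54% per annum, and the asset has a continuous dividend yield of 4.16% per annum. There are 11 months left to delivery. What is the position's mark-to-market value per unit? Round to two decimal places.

-HK$12.04

Current fair forward for the remaining 11 months: F = S·e^((r − q)·T), (r − q) = 0.0554 − 0.0416 = 0.0138
F = 295.12 · e^(0.0138 × 11/12) = 295.12 × 1.012730 = 298.8769
Value of long forward = (F − K)·e^(−rT) = (298.8769 − 311.54) · e^(−0.0554·11/12)
= -12.6631 × 0.950485 = -12.04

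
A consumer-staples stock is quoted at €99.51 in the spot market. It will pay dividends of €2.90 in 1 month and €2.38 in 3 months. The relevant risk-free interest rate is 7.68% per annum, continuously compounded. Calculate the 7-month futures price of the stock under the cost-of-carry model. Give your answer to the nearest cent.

PV(dividends) I = 2.90·e^(−0.0768·1/12) + 2.38·e^(−0.0768·3/12)
I = 2.8815 + 2.3347 = 5.2162
F = (S − I)·e^(rT) = (99.51 − 5.2162) · e^(0.0768·7/12)
= 94.2938 · e^0.044800 = 94.2938 × 1.045819 = €98.61

€98.61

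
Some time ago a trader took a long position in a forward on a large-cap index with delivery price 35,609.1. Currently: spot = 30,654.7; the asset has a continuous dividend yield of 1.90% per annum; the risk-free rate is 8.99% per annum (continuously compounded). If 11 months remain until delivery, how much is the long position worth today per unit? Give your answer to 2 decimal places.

Current fair forward for the remaining 11 months: F = S·e^((r − q)·T), (r − q) = 0.0899 − 0.0190 = 0.0709
F = 30654.7 · e^(0.0709 × 11/12) = 30654.7 × 1.06715013 = 32713.1671
Value of long forward = (F − K)·e^(−rT) = (32713.1671 − 35609.1) · e^(−0.0899·11/12)
= -2895.9329 × 0.92089585 = -2666.85

-2666.85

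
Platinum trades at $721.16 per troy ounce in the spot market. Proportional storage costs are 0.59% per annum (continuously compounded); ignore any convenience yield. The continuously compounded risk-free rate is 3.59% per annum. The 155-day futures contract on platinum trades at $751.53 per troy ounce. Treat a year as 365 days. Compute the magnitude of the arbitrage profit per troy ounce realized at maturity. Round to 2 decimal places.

Fair futures: F* = S·e^(carry·T), with carry = (r + u) = 0.0359 + 0.0059 = 0.0418
F* = 721.16 · e^(0.0418 × 155/365) = 721.16 · e^0.017751 = 721.16 × 1.017909 = $734.0753
Market $751.53 > fair $734.0753: forward overpriced → cash-and-carry (buy spot, short the forward).
At maturity, profit = |F_mkt − F*| = |751.53 − 734.0753| = $17.45 per troy ounce

$17.45 per troy ounce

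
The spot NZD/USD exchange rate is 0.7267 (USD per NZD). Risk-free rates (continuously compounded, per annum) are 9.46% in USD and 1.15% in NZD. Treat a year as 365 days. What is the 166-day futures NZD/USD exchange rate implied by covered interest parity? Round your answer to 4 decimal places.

0.7547

F = S·e^((r_USD − r_NZD)T) = 0.7267 · e^((0.0946 − 0.0115) × 166/365)
= 0.7267 · e^0.037793 = 0.7267 × 1.038516
F = 0.7547 USD per NZD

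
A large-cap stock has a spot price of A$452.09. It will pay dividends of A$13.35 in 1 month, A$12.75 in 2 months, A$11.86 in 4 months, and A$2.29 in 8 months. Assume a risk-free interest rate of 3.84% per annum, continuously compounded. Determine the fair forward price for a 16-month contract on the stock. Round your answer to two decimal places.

A$433.83

PV(dividends) I = 13.35·e^(−0.0384·1/12) + 12.75·e^(−0.0384·2/12) + 11.86·e^(−0.0384·4/12) + 2.29·e^(−0.0384·8/12)
I = 13.3073 + 12.6687 + 11.7092 + 2.2321 = 39.9173
F = (S − I)·e^(rT) = (452.09 − 39.9173) · e^(0.0384·16/12)
= 412.1727 · e^0.051200 = 412.1727 × 1.052533 = A$433.83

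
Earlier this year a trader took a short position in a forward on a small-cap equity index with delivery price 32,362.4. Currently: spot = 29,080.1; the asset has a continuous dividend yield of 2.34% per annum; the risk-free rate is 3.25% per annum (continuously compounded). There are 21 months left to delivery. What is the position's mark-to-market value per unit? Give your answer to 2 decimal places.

2659.83

Current fair forward for the remaining 21 months: F = S·e^((r − q)·T), (r − q) = 0.0325 − 0.0234 = 0.0091
F = 29080.1 · e^(0.0091 × 21/12) = 29080.1 × 1.01605248 = 29546.9077
Value of long forward = (F − K)·e^(−rT) = (29546.9077 − 32362.4) · e^(−0.0325·21/12)
= -2815.4923 × 0.94471215 = -2659.83
Short position value = −(long value) = 2659.83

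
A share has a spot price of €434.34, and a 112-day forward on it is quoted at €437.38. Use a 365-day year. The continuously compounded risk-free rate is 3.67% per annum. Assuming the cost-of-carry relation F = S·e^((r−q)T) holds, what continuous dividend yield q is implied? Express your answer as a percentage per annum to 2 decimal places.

From F = S·e^((r−q)T): (r − q) = ln(F/S)/T
ln(437.38/434.34) = ln(1.006999) = 0.006975
(r − q) = 0.006975 / (112/365) = 0.022731
q = r − ln(F/S)/T = 0.0367 − 0.022731 = 0.013969
q = 1.40%

1.40%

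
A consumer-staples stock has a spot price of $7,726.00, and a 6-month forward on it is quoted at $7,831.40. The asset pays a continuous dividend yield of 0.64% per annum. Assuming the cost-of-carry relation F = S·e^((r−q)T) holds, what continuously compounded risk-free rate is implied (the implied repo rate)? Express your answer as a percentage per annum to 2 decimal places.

3.35%

From F = S·e^((r−q)T): (r − q) = ln(F/S)/T
ln(7831.40/7726.00) = ln(1.013642) = 0.013550
(r − q) = 0.013550 / (6/12) = 0.027100
r = ln(F/S)/T + q = 0.027100 + 0.0064 = 0.033500
r = 3.35%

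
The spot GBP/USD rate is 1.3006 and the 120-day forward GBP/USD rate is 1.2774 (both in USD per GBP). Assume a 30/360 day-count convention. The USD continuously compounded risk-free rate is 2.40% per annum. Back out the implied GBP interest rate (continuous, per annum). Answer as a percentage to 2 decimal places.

7.80%

F = S·e^((r_USD − r_GBP)T) ⇒ r_GBP = r_USD − ln(F/S)/T
ln(1.2774/1.3006) = -0.017999; /(120/360) = -0.053997
r_GBP = 0.0240 + 0.053997 = 0.077997
r_GBP = 7.80%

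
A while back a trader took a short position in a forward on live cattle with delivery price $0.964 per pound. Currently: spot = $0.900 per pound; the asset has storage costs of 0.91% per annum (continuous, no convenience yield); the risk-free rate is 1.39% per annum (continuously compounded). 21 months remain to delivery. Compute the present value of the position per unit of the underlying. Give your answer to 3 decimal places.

Current fair forward for the remaining 21 months: F = S·e^((r + u)·T), (r + u) = 0.0139 + 0.0091 = 0.0230
F = 0.900 · e^(0.0230 × 21/12) = 0.900 × 1.041071 = 0.9370
Value of long forward = (F − K)·e^(−rT) = (0.9370 − 0.964) · e^(−0.0139·21/12)
= -0.0270 × 0.975968 = -0.026
Short position value = −(long value) = $0.026

$0.026 per pound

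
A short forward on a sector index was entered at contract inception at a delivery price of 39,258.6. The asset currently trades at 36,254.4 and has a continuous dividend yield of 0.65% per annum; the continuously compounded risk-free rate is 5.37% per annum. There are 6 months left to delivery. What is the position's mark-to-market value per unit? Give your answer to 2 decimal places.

2081.77

Current fair forward for the remaining 6 months: F = S·e^((r − q)·T), (r − q) = 0.0537 − 0.0065 = 0.0472
F = 36254.4 · e^(0.0472 × 6/12) = 36254.4 × 1.02388068 = 37120.1797
Value of long forward = (F − K)·e^(−rT) = (37120.1797 − 39258.6) · e^(−0.0537·6/12)
= -2138.4203 × 0.97350726 = -2081.77
Short position value = −(long value) = 2081.77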